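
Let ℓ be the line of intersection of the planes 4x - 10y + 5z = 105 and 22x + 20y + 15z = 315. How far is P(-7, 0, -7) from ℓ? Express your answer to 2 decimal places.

23.40

Direction of ℓ: (4, -10, 5) × (22, 20, 15) = (-250, 50, 300).
A point on ℓ: solving the two plane equations with x = 10 gives (10, -2, 9).
Taking (10, -2, 9) on ℓ with direction v = (-250, 50, 300): w = P − (10, -2, 9) = (-17, 2, -16), and w × v = (1400, 9100, -350).
Distance = |w × v| / |v| = √84892500 / √155000 ≈ 23.40.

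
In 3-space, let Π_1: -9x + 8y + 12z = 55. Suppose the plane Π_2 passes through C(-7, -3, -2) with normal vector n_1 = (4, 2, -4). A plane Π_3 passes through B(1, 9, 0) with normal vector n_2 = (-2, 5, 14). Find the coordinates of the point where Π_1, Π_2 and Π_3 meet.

(-3, -1, 3)

Π_2: n_1·r = n_1·C gives 4x + 2y - 4z = -26.
Π_3: n_2·r = n_2·B gives -2x + 5y + 14z = 43.
Solving the 3×3 linear system -9x + 8y + 12z = 55, 4x + 2y - 4z = -26, -2x + 5y + 14z = 43 (e.g. by elimination or Cramer's rule, determinant = -528) gives (-3, -1, 3).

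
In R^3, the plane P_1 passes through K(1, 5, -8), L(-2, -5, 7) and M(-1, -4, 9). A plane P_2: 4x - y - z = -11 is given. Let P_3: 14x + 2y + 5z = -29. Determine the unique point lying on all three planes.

(-3, -6, 5)

KL = (-3, -10, 15), KM = (-2, -9, 17); a normal to P_1 is KL × KM = (-35, 21, 7).
Using K: P_1 has equation -35x + 21y + 7z = 14.
Solving the 3×3 linear system -35x + 21y + 7z = 14, 4x - y - z = -11, 14x + 2y + 5z = -29 (e.g. by elimination or Cramer's rule, determinant = -455) gives (-3, -6, 5).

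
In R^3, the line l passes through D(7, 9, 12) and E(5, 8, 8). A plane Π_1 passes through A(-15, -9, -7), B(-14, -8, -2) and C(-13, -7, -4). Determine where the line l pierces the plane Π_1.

(-1, 5, -4)

A direction vector for l is E − D = (-2, -1, -4).
AB = (1, 1, 5), AC = (2, 2, 3); a normal to Π_1 is AB × AC = (-7, 7, 0).
Using A: Π_1 has equation -7x + 7y = 42.
Substitute r = (7, 9, 12) + t(-2, -1, -4) into the plane: 14 + 7t = 42, so t = 4.
Intersection: (7, 9, 12) + 4·(-2, -1, -4) = (-1, 5, -4).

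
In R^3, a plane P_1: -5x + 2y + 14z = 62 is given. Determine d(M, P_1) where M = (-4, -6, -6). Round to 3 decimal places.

n·M − d = (-5)·(-4) + (2)·(-6) + (14)·(-6) − 62 = -138; |n| = √225.
Distance = |-138| / √225 = 138/√225 ≈ 9.200.

9.200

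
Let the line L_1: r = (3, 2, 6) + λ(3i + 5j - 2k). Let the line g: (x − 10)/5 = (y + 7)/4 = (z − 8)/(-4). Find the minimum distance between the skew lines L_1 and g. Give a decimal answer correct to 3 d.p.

g has direction (5, 4, -4) through (10, -7, 8).
Common perpendicular direction n = (3, 5, -2) × (5, 4, -4) = (-12, 2, -13).
With w = (10, -7, 8) − (3, 2, 6) = (7, -9, 2), w · n = -128.
Distance = |w · n| / |n| = |-128| / √317 ≈ 7.189.

7.189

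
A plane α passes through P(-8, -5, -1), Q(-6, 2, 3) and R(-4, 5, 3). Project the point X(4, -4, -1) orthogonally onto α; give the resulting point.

(-2, 0, -5)

PQ = (2, 7, 4), PR = (4, 10, 4); a normal to α is PQ × PR = (-12, 8, -8).
Using P: α has equation -12x + 8y - 8z = 64.
Foot = X − λn with λ = (n·X − d)/|n|² = (-72 − 64)/272 = -1/2.
Foot = (4, -4, -1) − (-1/2)·(-12, 8, -8) = (-2, 0, -5).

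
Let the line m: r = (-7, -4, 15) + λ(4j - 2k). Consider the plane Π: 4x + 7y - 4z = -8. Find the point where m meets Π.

Substitute r = (-7, -4, 15) + t(0, 4, -2) into the plane: -116 + 36t = -8, so t = 3.
Intersection: (-7, -4, 15) + 3·(0, 4, -2) = (-7, 8, 9).

(-7, 8, 9)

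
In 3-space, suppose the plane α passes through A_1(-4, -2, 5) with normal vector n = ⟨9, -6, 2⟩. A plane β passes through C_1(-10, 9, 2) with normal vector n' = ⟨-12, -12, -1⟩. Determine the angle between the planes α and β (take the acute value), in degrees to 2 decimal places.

α: n·r = n·A_1 gives 9x - 6y + 2z = -14.
β: n'·r = n'·C_1 gives -12x - 12y - z = 10.
cos θ = |n₁·n₂| / (|n₁||n₂|) = |-38| / (√121 · √289).
θ = arccos(0.20321) ≈ 78.28°.

78.28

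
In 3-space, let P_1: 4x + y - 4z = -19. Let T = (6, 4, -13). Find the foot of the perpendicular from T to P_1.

Foot = T − λn with λ = (n·T − d)/|n|² = (80 − (-19))/33 = 3.
Foot = (6, 4, -13) − 3·(4, 1, -4) = (-6, 1, -1).

(-6, 1, -1)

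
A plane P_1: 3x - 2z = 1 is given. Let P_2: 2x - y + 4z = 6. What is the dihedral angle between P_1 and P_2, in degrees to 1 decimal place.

cos θ = |n₁·n₂| / (|n₁||n₂|) = |-2| / (√13 · √21).
θ = arccos(0.12105) ≈ 83.0°.

83.0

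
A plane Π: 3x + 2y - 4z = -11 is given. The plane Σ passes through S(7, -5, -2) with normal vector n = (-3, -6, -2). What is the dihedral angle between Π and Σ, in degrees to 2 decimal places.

Σ: n·r = n·S gives -3x - 6y - 2z = 13.
cos θ = |n₁·n₂| / (|n₁||n₂|) = |-13| / (√29 · √49).
θ = arccos(0.34486) ≈ 69.83°.

69.83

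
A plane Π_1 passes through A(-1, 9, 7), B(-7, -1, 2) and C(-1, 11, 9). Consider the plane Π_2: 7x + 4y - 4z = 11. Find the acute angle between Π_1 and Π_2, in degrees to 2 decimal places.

AB = (-6, -10, -5), AC = (0, 2, 2); a normal to Π_1 is AB × AC = (-10, 12, -12).
Using A: Π_1 has equation -10x + 12y - 12z = 34.
cos θ = |n₁·n₂| / (|n₁||n₂|) = |26| / (√388 · √81).
θ = arccos(0.14666) ≈ 81.57°.

81.57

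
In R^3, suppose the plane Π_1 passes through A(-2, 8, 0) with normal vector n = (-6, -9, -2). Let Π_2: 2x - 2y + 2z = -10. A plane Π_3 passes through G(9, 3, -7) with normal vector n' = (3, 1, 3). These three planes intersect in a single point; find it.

Π_1: n·r = n·A gives -6x - 9y - 2z = -60.
Π_3: n'·r = n'·G gives 3x + y + 3z = 9.
Solving the 3×3 linear system -6x - 9y - 2z = -60, 2x - 2y + 2z = -10, 3x + y + 3z = 9 (e.g. by elimination or Cramer's rule, determinant = 32) gives (1, 6, 0).

(1, 6, 0)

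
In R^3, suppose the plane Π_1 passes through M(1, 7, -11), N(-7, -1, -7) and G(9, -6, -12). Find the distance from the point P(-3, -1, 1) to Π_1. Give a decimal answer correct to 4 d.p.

MN = (-8, -8, 4), MG = (8, -13, -1); a normal to Π_1 is MN × MG = (60, 24, 168).
Using M: Π_1 has equation 60x + 24y + 168z = -1620.
n·P − d = (60)·(-3) + (24)·(-1) + (168)·(1) − (-1620) = 1584; |n| = √32400.
Distance = |1584| / √32400 = 1584/√32400 ≈ 8.8000.

8.8000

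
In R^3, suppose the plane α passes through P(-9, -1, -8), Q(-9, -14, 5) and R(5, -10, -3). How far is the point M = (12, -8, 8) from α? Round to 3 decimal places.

PQ = (0, -13, 13), PR = (14, -9, 5); a normal to α is PQ × PR = (52, 182, 182).
Using P: α has equation 52x + 182y + 182z = -2106.
n·M − d = (52)·(12) + (182)·(-8) + (182)·(8) − (-2106) = 2730; |n| = √68952.
Distance = |2730| / √68952 = 2730/√68952 ≈ 10.397.

10.397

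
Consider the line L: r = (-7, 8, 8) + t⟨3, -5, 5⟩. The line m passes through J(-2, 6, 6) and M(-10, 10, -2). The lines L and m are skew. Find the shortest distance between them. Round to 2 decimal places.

A direction vector for m is M − J = (-8, 4, -8).
Common perpendicular direction n = (3, -5, 5) × (-8, 4, -8) = (20, -16, -28).
With w = (-2, 6, 6) − (-7, 8, 8) = (5, -2, -2), w · n = 188.
Distance = |w · n| / |n| = |188| / √1440 ≈ 4.95.

4.95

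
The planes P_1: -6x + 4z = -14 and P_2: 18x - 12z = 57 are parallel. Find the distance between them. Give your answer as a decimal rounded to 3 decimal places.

Rescale P_2 by 1/(-3): -6x + 4z = -19. Then distance = |-14 − (-19)| / √52 ≈ 0.693.

0.693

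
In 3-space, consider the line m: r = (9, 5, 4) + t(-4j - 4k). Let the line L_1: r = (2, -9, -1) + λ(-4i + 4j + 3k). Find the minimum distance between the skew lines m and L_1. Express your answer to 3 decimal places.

7.485

Common perpendicular direction n = (0, -4, -4) × (-4, 4, 3) = (4, 16, -16).
With w = (2, -9, -1) − (9, 5, 4) = (-7, -14, -5), w · n = -172.
Distance = |w · n| / |n| = |-172| / √528 ≈ 7.485.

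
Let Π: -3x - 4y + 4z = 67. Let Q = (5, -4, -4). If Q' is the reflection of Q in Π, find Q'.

(-7, -20, 12)

λ = (n·Q − d)/|n|² = (-15 − 67)/41 = -2.
Reflection = Q − 2λn = (5, -4, -4) − (-4)·(-3, -4, 4) = (-7, -20, 12).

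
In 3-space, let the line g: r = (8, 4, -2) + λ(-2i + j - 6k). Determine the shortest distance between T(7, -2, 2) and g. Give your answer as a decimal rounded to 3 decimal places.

Taking (8, 4, -2) on g with direction v = (-2, 1, -6): w = T − (8, 4, -2) = (-1, -6, 4), and w × v = (32, -14, -13).
Distance = |w × v| / |v| = √1389 / √41 ≈ 5.820.

5.820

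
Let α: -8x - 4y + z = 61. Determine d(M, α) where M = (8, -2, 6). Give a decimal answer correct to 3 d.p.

12.333

n·M − d = (-8)·(8) + (-4)·(-2) + (1)·(6) − 61 = -111; |n| = √81.
Distance = |-111| / √81 = 111/√81 ≈ 12.333.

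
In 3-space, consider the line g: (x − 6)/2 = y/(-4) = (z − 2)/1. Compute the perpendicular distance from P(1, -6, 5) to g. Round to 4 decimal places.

g has direction (2, -4, 1) through (6, 0, 2).
Taking (6, 0, 2) on g with direction v = (2, -4, 1): w = P − (6, 0, 2) = (-5, -6, 3), and w × v = (6, 11, 32).
Distance = |w × v| / |v| = √1181 / √21 ≈ 7.4992.

7.4992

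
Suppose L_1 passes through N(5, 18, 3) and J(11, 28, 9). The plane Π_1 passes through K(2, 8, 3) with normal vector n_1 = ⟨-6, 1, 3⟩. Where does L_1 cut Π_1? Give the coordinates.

(-1, 8, -3)

A direction vector for L_1 is J − N = (6, 10, 6).
Π_1: n_1·r = n_1·K gives -6x + y + 3z = 5.
Substitute r = (5, 18, 3) + t(6, 10, 6) into the plane: -3 + (-8)t = 5, so t = -1.
Intersection: (5, 18, 3) + (-1)·(6, 10, 6) = (-1, 8, -3).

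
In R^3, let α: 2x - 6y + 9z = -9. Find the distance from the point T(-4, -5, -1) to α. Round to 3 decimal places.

2.000

n·T − d = (2)·(-4) + (-6)·(-5) + (9)·(-1) − (-9) = 22; |n| = √121.
Distance = |22| / √121 = 22/√121 ≈ 2.000.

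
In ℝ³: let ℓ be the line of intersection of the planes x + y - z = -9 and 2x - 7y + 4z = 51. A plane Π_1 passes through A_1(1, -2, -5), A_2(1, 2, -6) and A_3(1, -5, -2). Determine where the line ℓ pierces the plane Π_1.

(1, -3, 7)

Direction of ℓ: (1, 1, -1) × (2, -7, 4) = (-3, -6, -9).
A point on ℓ: solving the two plane equations with x = 2 gives (2, -1, 10).
A_1A_2 = (0, 4, -1), A_1A_3 = (0, -3, 3); a normal to Π_1 is A_1A_2 × A_1A_3 = (9, 0, 0).
Using A_1: Π_1 has equation 9x = 9.
Substitute r = (2, -1, 10) + t(-3, -6, -9) into the plane: 18 + (-27)t = 9, so t = 1/3.
Intersection: (2, -1, 10) + (1/3)·(-3, -6, -9) = (1, -3, 7).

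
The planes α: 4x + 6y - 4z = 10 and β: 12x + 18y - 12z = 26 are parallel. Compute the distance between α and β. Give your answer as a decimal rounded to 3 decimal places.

Rescale β by 1/3: 4x + 6y - 4z = 26/3. Then distance = |10 − (26/3)| / √68 ≈ 0.162.

0.162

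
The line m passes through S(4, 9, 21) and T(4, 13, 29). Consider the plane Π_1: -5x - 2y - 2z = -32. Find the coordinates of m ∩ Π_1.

A direction vector for m is T − S = (0, 4, 8).
Substitute r = (4, 9, 21) + t(0, 4, 8) into the plane: -80 + (-24)t = -32, so t = -2.
Intersection: (4, 9, 21) + (-2)·(0, 4, 8) = (4, 1, 5).

(4, 1, 5)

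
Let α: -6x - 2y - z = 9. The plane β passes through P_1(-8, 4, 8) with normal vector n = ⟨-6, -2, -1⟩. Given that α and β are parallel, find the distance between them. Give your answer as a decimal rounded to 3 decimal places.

β: n·r = n·P_1 gives -6x - 2y - z = 32.
Same normal n = (-6, -2, -1) with |n| = √41; distance = |9 − 32| / |n| = 23/√41 ≈ 3.592.

3.592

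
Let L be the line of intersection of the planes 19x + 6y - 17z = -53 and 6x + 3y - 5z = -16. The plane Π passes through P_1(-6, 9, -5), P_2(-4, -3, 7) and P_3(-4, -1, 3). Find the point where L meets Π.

Direction of L: (19, 6, -17) × (6, 3, -5) = (21, -7, 21).
A point on L: solving the two plane equations with x = -13 gives (-13, 4, -10).
P_1P_2 = (2, -12, 12), P_1P_3 = (2, -10, 8); a normal to Π is P_1P_2 × P_1P_3 = (24, 8, 4).
Using P_1: Π has equation 24x + 8y + 4z = -92.
Substitute r = (-13, 4, -10) + t(21, -7, 21) into the plane: -320 + 532t = -92, so t = 3/7.
Intersection: (-13, 4, -10) + (3/7)·(21, -7, 21) = (-4, 1, -1).

(-4, 1, -1)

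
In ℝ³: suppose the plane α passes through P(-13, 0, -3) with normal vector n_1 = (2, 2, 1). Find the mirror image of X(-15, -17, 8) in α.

(-3, -5, 14)

α: n_1·r = n_1·P gives 2x + 2y + z = -29.
λ = (n·X − d)/|n|² = (-56 − (-29))/9 = -3.
Reflection = X − 2λn = (-15, -17, 8) − (-6)·(2, 2, 1) = (-3, -5, 14).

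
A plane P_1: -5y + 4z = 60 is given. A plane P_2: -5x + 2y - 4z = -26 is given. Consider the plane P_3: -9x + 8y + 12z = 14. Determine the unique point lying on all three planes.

(-2, -8, 5)

Solving the 3×3 linear system -5y + 4z = 60, -5x + 2y - 4z = -26, -9x + 8y + 12z = 14 (e.g. by elimination or Cramer's rule, determinant = -568) gives (-2, -8, 5).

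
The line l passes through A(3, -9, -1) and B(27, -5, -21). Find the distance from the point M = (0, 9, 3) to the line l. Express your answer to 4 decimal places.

18.5081

A direction vector for l is B − A = (24, 4, -20).
Taking (3, -9, -1) on l with direction v = (24, 4, -20): w = M − (3, -9, -1) = (-3, 18, 4), and w × v = (-376, 36, -444).
Distance = |w × v| / |v| = √339808 / √992 ≈ 18.5081.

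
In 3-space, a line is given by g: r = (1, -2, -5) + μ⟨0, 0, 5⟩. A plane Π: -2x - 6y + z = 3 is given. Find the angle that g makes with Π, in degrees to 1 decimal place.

9.0

sin θ = |n·v| / (|n||v|) = |5| / (√41 · √25) = 0.15617.
θ ≈ 9.0°.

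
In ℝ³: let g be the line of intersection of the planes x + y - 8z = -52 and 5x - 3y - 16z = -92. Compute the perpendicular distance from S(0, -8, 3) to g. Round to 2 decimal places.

Direction of g: (1, 1, -8) × (5, -3, -16) = (-40, -24, -8).
A point on g: solving the two plane equations with x = -6 gives (-6, -6, 5).
Taking (-6, -6, 5) on g with direction v = (-40, -24, -8): w = S − (-6, -6, 5) = (6, -2, -2), and w × v = (-32, 128, -224).
Distance = |w × v| / |v| = √67584 / √2240 ≈ 5.49.

5.49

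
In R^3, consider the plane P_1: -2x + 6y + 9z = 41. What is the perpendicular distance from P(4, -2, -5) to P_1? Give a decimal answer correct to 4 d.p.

n·P − d = (-2)·(4) + (6)·(-2) + (9)·(-5) − 41 = -106; |n| = √121.
Distance = |-106| / √121 = 106/√121 ≈ 9.6364.

9.6364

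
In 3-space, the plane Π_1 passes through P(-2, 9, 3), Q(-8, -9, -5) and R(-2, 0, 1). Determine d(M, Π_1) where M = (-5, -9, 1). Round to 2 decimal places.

3.27

PQ = (-6, -18, -8), PR = (0, -9, -2); a normal to Π_1 is PQ × PR = (-36, -12, 54).
Using P: Π_1 has equation -36x - 12y + 54z = 126.
n·M − d = (-36)·(-5) + (-12)·(-9) + (54)·(1) − 126 = 216; |n| = √4356.
Distance = |216| / √4356 = 216/√4356 ≈ 3.27.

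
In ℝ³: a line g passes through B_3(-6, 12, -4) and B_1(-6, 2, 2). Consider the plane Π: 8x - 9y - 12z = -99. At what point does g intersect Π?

A direction vector for g is B_1 − B_3 = (0, -10, 6).
Substitute r = (-6, 12, -4) + t(0, -10, 6) into the plane: -108 + 18t = -99, so t = 1/2.
Intersection: (-6, 12, -4) + (1/2)·(0, -10, 6) = (-6, 7, -1).

(-6, 7, -1)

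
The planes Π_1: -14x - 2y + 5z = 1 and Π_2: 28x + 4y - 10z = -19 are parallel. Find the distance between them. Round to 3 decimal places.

0.567

Rescale Π_2 by 1/(-2): -14x - 2y + 5z = 19/2. Then distance = |1 − (19/2)| / √225 ≈ 0.567.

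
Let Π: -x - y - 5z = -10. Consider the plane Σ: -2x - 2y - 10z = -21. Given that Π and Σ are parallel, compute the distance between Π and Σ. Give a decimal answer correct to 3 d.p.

Rescale Σ by 1/2: -x - y - 5z = -21/2. Then distance = |-10 − (-21/2)| / √27 ≈ 0.096.

0.096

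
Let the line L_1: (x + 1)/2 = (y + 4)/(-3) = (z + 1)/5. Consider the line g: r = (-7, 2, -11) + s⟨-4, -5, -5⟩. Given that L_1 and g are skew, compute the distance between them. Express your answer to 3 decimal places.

L_1 has direction (2, -3, 5) through (-1, -4, -1).
Common perpendicular direction n = (2, -3, 5) × (-4, -5, -5) = (40, -10, -22).
With w = (-7, 2, -11) − (-1, -4, -1) = (-6, 6, -10), w · n = -80.
Distance = |w · n| / |n| = |-80| / √2184 ≈ 1.712.

1.712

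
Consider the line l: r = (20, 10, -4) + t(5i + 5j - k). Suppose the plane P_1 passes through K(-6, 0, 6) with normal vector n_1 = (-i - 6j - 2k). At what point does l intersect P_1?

(10, 0, -2)

P_1: n_1·r = n_1·K gives -x - 6y - 2z = -6.
Substitute r = (20, 10, -4) + t(5, 5, -1) into the plane: -72 + (-33)t = -6, so t = -2.
Intersection: (20, 10, -4) + (-2)·(5, 5, -1) = (10, 0, -2).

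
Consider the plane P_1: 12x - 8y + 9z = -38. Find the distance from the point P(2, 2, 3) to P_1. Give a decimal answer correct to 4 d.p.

4.2941

n·P − d = (12)·(2) + (-8)·(2) + (9)·(3) − (-38) = 73; |n| = √289.
Distance = |73| / √289 = 73/√289 ≈ 4.2941.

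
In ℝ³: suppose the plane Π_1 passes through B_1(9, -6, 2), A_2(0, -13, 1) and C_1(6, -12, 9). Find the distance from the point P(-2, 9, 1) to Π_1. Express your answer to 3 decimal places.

B_1A_2 = (-9, -7, -1), B_1C_1 = (-3, -6, 7); a normal to Π_1 is B_1A_2 × B_1C_1 = (-55, 66, 33).
Using B_1: Π_1 has equation -55x + 66y + 33z = -825.
n·P − d = (-55)·(-2) + (66)·(9) + (33)·(1) − (-825) = 1562; |n| = √8470.
Distance = |1562| / √8470 = 1562/√8470 ≈ 16.972.

16.972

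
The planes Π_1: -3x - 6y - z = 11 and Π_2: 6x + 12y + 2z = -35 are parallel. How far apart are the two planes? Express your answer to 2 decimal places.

0.96

Rescale Π_2 by 1/(-2): -3x - 6y - z = 35/2. Then distance = |11 − (35/2)| / √46 ≈ 0.96.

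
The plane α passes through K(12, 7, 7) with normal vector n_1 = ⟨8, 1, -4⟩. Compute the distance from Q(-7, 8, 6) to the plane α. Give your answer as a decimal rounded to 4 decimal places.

α: n_1·r = n_1·K gives 8x + y - 4z = 75.
n·Q − d = (8)·(-7) + (1)·(8) + (-4)·(6) − 75 = -147; |n| = √81.
Distance = |-147| / √81 = 147/√81 ≈ 16.3333.

16.3333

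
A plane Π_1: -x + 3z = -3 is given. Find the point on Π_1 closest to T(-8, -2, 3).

Foot = T − λn with λ = (n·T − d)/|n|² = (17 − (-3))/10 = 2.
Foot = (-8, -2, 3) − 2·(-1, 0, 3) = (-6, -2, -3).

(-6, -2, -3)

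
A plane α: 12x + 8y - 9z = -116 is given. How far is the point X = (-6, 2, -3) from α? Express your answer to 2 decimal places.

n·X − d = (12)·(-6) + (8)·(2) + (-9)·(-3) − (-116) = 87; |n| = √289.
Distance = |87| / √289 = 87/√289 ≈ 5.12.

5.12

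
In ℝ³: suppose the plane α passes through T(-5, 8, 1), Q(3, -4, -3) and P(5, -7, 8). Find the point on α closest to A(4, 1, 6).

TQ = (8, -12, -4), TP = (10, -15, 7); a normal to α is TQ × TP = (-144, -96, 0).
Using T: α has equation -144x - 96y = -48.
Foot = A − λn with λ = (n·A − d)/|n|² = (-672 − (-48))/29952 = -1/48.
Foot = (4, 1, 6) − (-1/48)·(-144, -96, 0) = (1, -1, 6).

(1, -1, 6)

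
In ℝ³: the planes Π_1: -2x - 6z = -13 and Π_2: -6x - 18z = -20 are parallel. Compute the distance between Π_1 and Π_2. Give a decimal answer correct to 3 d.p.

Rescale Π_2 by 1/3: -2x - 6z = -20/3. Then distance = |-13 − (-20/3)| / √40 ≈ 1.001.

1.001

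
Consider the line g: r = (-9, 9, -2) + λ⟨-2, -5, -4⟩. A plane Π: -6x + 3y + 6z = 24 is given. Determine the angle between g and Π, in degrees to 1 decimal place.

sin θ = |n·v| / (|n||v|) = |-27| / (√81 · √45) = 0.44721.
θ ≈ 26.6°.

26.6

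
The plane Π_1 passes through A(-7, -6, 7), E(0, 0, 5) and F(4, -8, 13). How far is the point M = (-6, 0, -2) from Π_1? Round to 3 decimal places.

AE = (7, 6, -2), AF = (11, -2, 6); a normal to Π_1 is AE × AF = (32, -64, -80).
Using A: Π_1 has equation 32x - 64y - 80z = -400.
n·M − d = (32)·(-6) + (-64)·(0) + (-80)·(-2) − (-400) = 368; |n| = √11520.
Distance = |368| / √11520 = 368/√11520 ≈ 3.429.

3.429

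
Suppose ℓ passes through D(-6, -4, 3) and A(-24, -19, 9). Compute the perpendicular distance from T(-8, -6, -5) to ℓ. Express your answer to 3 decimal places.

A direction vector for ℓ is A − D = (-18, -15, 6).
Taking (-6, -4, 3) on ℓ with direction v = (-18, -15, 6): w = T − (-6, -4, 3) = (-2, -2, -8), and w × v = (-132, 156, -6).
Distance = |w × v| / |v| = √41796 / √585 ≈ 8.453.

8.453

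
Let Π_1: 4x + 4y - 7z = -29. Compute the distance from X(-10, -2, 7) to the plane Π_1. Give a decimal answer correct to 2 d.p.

n·X − d = (4)·(-10) + (4)·(-2) + (-7)·(7) − (-29) = -68; |n| = √81.
Distance = |-68| / √81 = 68/√81 ≈ 7.56.

7.56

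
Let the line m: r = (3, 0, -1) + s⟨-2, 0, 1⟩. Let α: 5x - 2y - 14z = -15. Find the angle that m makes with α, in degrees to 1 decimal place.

sin θ = |n·v| / (|n||v|) = |-24| / (√225 · √5) = 0.71554.
θ ≈ 45.7°.

45.7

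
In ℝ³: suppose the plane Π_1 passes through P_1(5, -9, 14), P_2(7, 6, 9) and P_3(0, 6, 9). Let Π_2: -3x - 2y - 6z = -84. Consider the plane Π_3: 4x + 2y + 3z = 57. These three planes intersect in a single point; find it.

P_1P_2 = (2, 15, -5), P_1P_3 = (-5, 15, -5); a normal to Π_1 is P_1P_2 × P_1P_3 = (0, 35, 105).
Using P_1: Π_1 has equation 35y + 105z = 1155.
Solving the 3×3 linear system 35y + 105z = 1155, -3x - 2y - 6z = -84, 4x + 2y + 3z = 57 (e.g. by elimination or Cramer's rule, determinant = -315) gives (6, 0, 11).

(6, 0, 11)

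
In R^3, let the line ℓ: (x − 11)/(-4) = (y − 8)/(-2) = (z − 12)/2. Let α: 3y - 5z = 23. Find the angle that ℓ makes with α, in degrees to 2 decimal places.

ℓ has direction (-4, -2, 2) through (11, 8, 12).
sin θ = |n·v| / (|n||v|) = |-16| / (√34 · √24) = 0.56011.
θ ≈ 34.06°.

34.06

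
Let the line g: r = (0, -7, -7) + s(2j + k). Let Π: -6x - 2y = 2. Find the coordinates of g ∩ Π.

(0, -1, -4)

Substitute r = (0, -7, -7) + t(0, 2, 1) into the plane: 14 + (-4)t = 2, so t = 3.
Intersection: (0, -7, -7) + 3·(0, 2, 1) = (0, -1, -4).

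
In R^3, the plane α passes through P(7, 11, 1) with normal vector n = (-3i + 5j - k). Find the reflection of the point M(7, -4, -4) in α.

α: n·r = n·P gives -3x + 5y - z = 33.
λ = (n·M − d)/|n|² = (-37 − 33)/35 = -2.
Reflection = M − 2λn = (7, -4, -4) − (-4)·(-3, 5, -1) = (-5, 16, -8).

(-5, 16, -8)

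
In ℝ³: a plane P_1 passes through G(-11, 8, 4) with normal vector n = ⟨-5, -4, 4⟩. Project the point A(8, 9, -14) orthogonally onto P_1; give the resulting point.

(-7, -3, -2)

P_1: n·r = n·G gives -5x - 4y + 4z = 39.
Foot = A − λn with λ = (n·A − d)/|n|² = (-132 − 39)/57 = -3.
Foot = (8, 9, -14) − (-3)·(-5, -4, 4) = (-7, -3, -2).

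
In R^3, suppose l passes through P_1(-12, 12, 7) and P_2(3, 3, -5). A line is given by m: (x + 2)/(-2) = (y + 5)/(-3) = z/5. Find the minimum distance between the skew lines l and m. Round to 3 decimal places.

A direction vector for l is P_2 − P_1 = (15, -9, -12).
m has direction (-2, -3, 5) through (-2, -5, 0).
Common perpendicular direction n = (15, -9, -12) × (-2, -3, 5) = (-81, -51, -63).
With w = (-2, -5, 0) − (-12, 12, 7) = (10, -17, -7), w · n = 498.
Distance = |w · n| / |n| = |498| / √13131 ≈ 4.346.

4.346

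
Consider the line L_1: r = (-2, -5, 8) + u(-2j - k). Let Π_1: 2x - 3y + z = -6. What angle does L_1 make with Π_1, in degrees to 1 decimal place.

36.7

sin θ = |n·v| / (|n||v|) = |5| / (√14 · √5) = 0.59761.
θ ≈ 36.7°.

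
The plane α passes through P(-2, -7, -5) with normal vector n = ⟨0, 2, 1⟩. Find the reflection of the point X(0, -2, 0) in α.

(0, -14, -6)

α: n·r = n·P gives 2y + z = -19.
λ = (n·X − d)/|n|² = (-4 − (-19))/5 = 3.
Reflection = X − 2λn = (0, -2, 0) − 6·(0, 2, 1) = (0, -14, -6).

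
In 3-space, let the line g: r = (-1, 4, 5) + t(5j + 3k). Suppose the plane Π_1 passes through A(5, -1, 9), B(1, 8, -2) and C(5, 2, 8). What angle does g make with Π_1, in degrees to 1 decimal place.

20.7

AB = (-4, 9, -11), AC = (0, 3, -1); a normal to Π_1 is AB × AC = (24, -4, -12).
Using A: Π_1 has equation 24x - 4y - 12z = 16.
sin θ = |n·v| / (|n||v|) = |-56| / (√736 · √34) = 0.35401.
θ ≈ 20.7°.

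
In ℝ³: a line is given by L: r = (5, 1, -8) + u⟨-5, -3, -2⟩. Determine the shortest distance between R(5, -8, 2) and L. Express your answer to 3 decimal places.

13.406

Taking (5, 1, -8) on L with direction v = (-5, -3, -2): w = R − (5, 1, -8) = (0, -9, 10), and w × v = (48, -50, -45).
Distance = |w × v| / |v| = √6829 / √38 ≈ 13.406.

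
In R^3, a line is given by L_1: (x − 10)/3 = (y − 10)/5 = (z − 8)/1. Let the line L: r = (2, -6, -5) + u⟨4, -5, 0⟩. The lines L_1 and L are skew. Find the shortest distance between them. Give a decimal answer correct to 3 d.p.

L_1 has direction (3, 5, 1) through (10, 10, 8).
Common perpendicular direction n = (3, 5, 1) × (4, -5, 0) = (5, 4, -35).
With w = (2, -6, -5) − (10, 10, 8) = (-8, -16, -13), w · n = 351.
Distance = |w · n| / |n| = |351| / √1266 ≈ 9.865.

9.865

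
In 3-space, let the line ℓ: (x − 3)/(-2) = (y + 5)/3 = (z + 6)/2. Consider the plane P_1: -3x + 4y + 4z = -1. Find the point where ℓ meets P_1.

(-1, 1, -2)

ℓ has direction (-2, 3, 2) through (3, -5, -6).
Substitute r = (3, -5, -6) + t(-2, 3, 2) into the plane: -53 + 26t = -1, so t = 2.
Intersection: (3, -5, -6) + 2·(-2, 3, 2) = (-1, 1, -2).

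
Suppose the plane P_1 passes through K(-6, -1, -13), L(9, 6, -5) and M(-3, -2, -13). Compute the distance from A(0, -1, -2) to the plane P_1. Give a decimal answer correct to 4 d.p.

7.9091

KL = (15, 7, 8), KM = (3, -1, 0); a normal to P_1 is KL × KM = (8, 24, -36).
Using K: P_1 has equation 8x + 24y - 36z = 396.
n·A − d = (8)·(0) + (24)·(-1) + (-36)·(-2) − 396 = -348; |n| = √1936.
Distance = |-348| / √1936 = 348/√1936 ≈ 7.9091.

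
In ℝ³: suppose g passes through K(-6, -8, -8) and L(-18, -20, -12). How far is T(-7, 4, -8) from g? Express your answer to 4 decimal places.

A direction vector for g is L − K = (-12, -12, -4).
Taking (-6, -8, -8) on g with direction v = (-12, -12, -4): w = T − (-6, -8, -8) = (-1, 12, 0), and w × v = (-48, -4, 156).
Distance = |w × v| / |v| = √26656 / √304 ≈ 9.3640.

9.3640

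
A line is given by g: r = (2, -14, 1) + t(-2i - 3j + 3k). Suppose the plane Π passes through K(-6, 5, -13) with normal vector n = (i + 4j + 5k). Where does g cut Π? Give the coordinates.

Π: n·r = n·K gives x + 4y + 5z = -51.
Substitute r = (2, -14, 1) + t(-2, -3, 3) into the plane: -49 + 1t = -51, so t = -2.
Intersection: (2, -14, 1) + (-2)·(-2, -3, 3) = (6, -8, -5).

(6, -8, -5)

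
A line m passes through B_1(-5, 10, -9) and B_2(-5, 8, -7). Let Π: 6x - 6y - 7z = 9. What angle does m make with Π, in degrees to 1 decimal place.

3.7

A direction vector for m is B_2 − B_1 = (0, -2, 2).
sin θ = |n·v| / (|n||v|) = |-2| / (√121 · √8) = 0.06428.
θ ≈ 3.7°.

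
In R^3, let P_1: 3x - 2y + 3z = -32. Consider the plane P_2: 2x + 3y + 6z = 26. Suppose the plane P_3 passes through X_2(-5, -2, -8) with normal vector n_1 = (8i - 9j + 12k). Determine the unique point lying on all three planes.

P_3: n_1·r = n_1·X_2 gives 8x - 9y + 12z = -118.
Solving the 3×3 linear system 3x - 2y + 3z = -32, 2x + 3y + 6z = 26, 8x - 9y + 12z = -118 (e.g. by elimination or Cramer's rule, determinant = 96) gives (-5, 10, 1).

(-5, 10, 1)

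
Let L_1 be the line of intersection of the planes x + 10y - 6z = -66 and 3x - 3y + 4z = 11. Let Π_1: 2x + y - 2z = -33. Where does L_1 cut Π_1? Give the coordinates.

Direction of L_1: (1, 10, -6) × (3, -3, 4) = (22, -22, -33).
A point on L_1: solving the two plane equations with x = 0 gives (0, -9, -4).
Substitute r = (0, -9, -4) + t(22, -22, -33) into the plane: -1 + 88t = -33, so t = -4/11.
Intersection: (0, -9, -4) + (-4/11)·(22, -22, -33) = (-8, -1, 8).

(-8, -1, 8)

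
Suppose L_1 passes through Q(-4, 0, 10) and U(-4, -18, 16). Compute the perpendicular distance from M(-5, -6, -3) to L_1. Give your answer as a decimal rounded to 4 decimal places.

A direction vector for L_1 is U − Q = (0, -18, 6).
Taking (-4, 0, 10) on L_1 with direction v = (0, -18, 6): w = M − (-4, 0, 10) = (-1, -6, -13), and w × v = (-270, 6, 18).
Distance = |w × v| / |v| = √73260 / √360 ≈ 14.2653.

14.2653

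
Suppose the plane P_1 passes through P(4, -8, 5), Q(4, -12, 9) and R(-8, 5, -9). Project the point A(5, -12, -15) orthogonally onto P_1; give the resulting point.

(4, 0, -3)

PQ = (0, -4, 4), PR = (-12, 13, -14); a normal to P_1 is PQ × PR = (4, -48, -48).
Using P: P_1 has equation 4x - 48y - 48z = 160.
Foot = A − λn with λ = (n·A − d)/|n|² = (1316 − 160)/4624 = 1/4.
Foot = (5, -12, -15) − (1/4)·(4, -48, -48) = (4, 0, -3).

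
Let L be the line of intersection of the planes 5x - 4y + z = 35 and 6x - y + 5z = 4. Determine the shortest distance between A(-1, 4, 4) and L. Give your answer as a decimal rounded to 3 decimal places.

13.367

Direction of L: (5, -4, 1) × (6, -1, 5) = (-19, -19, 19).
A point on L: solving the two plane equations with x = 1 gives (1, -8, -2).
Taking (1, -8, -2) on L with direction v = (-19, -19, 19): w = A − (1, -8, -2) = (-2, 12, 6), and w × v = (342, -76, 266).
Distance = |w × v| / |v| = √193496 / √1083 ≈ 13.367.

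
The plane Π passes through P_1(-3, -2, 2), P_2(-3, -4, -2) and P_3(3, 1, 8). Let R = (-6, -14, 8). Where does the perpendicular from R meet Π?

(-6, -2, 2)

P_1P_2 = (0, -2, -4), P_1P_3 = (6, 3, 6); a normal to Π is P_1P_2 × P_1P_3 = (0, -24, 12).
Using P_1: Π has equation -24y + 12z = 72.
Foot = R − λn with λ = (n·R − d)/|n|² = (432 − 72)/720 = 1/2.
Foot = (-6, -14, 8) − (1/2)·(0, -24, 12) = (-6, -2, 2).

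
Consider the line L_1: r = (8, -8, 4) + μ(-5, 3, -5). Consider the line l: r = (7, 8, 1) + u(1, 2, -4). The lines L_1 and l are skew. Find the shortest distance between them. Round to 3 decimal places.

Common perpendicular direction n = (-5, 3, -5) × (1, 2, -4) = (-2, -25, -13).
With w = (7, 8, 1) − (8, -8, 4) = (-1, 16, -3), w · n = -359.
Distance = |w · n| / |n| = |-359| / √798 ≈ 12.708.

12.708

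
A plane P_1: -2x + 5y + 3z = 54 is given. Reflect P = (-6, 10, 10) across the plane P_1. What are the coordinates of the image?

(-2, 0, 4)

λ = (n·P − d)/|n|² = (92 − 54)/38 = 1.
Reflection = P − 2λn = (-6, 10, 10) − 2·(-2, 5, 3) = (-2, 0, 4).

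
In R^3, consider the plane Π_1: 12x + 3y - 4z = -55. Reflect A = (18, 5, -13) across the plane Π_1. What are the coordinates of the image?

(-30, -7, 3)

λ = (n·A − d)/|n|² = (283 − (-55))/169 = 2.
Reflection = A − 2λn = (18, 5, -13) − 4·(12, 3, -4) = (-30, -7, 3).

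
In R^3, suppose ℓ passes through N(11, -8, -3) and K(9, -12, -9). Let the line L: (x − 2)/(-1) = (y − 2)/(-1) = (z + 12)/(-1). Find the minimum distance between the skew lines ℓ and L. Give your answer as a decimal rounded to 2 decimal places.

15.51

A direction vector for ℓ is K − N = (-2, -4, -6).
L has direction (-1, -1, -1) through (2, 2, -12).
Common perpendicular direction n = (-2, -4, -6) × (-1, -1, -1) = (-2, 4, -2).
With w = (2, 2, -12) − (11, -8, -3) = (-9, 10, -9), w · n = 76.
Distance = |w · n| / |n| = |76| / √24 ≈ 15.51.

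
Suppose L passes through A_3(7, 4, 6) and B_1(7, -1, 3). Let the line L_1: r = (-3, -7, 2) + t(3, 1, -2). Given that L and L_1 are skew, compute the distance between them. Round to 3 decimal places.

4.175

A direction vector for L is B_1 − A_3 = (0, -5, -3).
Common perpendicular direction n = (0, -5, -3) × (3, 1, -2) = (13, -9, 15).
With w = (-3, -7, 2) − (7, 4, 6) = (-10, -11, -4), w · n = -91.
Distance = |w · n| / |n| = |-91| / √475 ≈ 4.175.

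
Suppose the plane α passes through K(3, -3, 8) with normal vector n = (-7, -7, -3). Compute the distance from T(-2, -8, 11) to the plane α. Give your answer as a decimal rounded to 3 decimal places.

α: n·r = n·K gives -7x - 7y - 3z = -24.
n·T − d = (-7)·(-2) + (-7)·(-8) + (-3)·(11) − (-24) = 61; |n| = √107.
Distance = |61| / √107 = 61/√107 ≈ 5.897.

5.897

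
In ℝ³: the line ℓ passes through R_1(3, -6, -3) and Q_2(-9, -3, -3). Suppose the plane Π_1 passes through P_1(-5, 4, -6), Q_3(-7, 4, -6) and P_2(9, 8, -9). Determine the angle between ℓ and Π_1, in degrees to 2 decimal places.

8.37

A direction vector for ℓ is Q_2 − R_1 = (-12, 3, 0).
P_1Q_3 = (-2, 0, 0), P_1P_2 = (14, 4, -3); a normal to Π_1 is P_1Q_3 × P_1P_2 = (0, -6, -8).
Using P_1: Π_1 has equation -6y - 8z = 24.
sin θ = |n·v| / (|n||v|) = |-18| / (√100 · √153) = 0.14552.
θ ≈ 8.37°.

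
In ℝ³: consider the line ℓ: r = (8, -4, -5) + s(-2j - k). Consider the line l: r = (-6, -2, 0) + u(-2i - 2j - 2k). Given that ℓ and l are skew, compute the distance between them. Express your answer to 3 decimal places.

8.981

Common perpendicular direction n = (0, -2, -1) × (-2, -2, -2) = (2, 2, -4).
With w = (-6, -2, 0) − (8, -4, -5) = (-14, 2, 5), w · n = -44.
Distance = |w · n| / |n| = |-44| / √24 ≈ 8.981.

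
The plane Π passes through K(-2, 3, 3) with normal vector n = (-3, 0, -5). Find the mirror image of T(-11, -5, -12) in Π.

Π: n·r = n·K gives -3x - 5z = -9.
λ = (n·T − d)/|n|² = (93 − (-9))/34 = 3.
Reflection = T − 2λn = (-11, -5, -12) − 6·(-3, 0, -5) = (7, -5, 18).

(7, -5, 18)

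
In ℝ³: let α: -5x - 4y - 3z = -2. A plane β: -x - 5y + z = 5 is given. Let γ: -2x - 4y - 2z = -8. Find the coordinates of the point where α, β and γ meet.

Solving the 3×3 linear system -5x - 4y - 3z = -2, -x - 5y + z = 5, -2x - 4y - 2z = -8 (e.g. by elimination or Cramer's rule, determinant = -36) gives (-4, 1, 6).

(-4, 1, 6)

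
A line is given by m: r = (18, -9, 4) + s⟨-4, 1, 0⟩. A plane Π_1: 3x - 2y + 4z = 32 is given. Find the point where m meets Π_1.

(2, -5, 4)

Substitute r = (18, -9, 4) + t(-4, 1, 0) into the plane: 88 + (-14)t = 32, so t = 4.
Intersection: (18, -9, 4) + 4·(-4, 1, 0) = (2, -5, 4).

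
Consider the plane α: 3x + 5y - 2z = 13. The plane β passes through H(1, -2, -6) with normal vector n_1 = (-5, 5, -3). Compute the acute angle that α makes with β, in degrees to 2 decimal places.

70.25

β: n_1·r = n_1·H gives -5x + 5y - 3z = 3.
cos θ = |n₁·n₂| / (|n₁||n₂|) = |16| / (√38 · √59).
θ = arccos(0.33791) ≈ 70.25°.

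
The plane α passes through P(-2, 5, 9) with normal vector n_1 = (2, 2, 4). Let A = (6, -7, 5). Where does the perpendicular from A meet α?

(8, -5, 9)

α: n_1·r = n_1·P gives 2x + 2y + 4z = 42.
Foot = A − λn with λ = (n·A − d)/|n|² = (18 − 42)/24 = -1.
Foot = (6, -7, 5) − (-1)·(2, 2, 4) = (8, -5, 9).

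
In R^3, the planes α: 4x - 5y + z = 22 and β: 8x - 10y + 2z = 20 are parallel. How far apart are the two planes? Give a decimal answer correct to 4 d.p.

1.8516

Rescale β by 1/2: 4x - 5y + z = 10. Then distance = |22 − 10| / √42 ≈ 1.8516.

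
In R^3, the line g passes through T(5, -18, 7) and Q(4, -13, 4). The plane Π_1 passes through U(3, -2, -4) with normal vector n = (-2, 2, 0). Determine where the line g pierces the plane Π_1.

A direction vector for g is Q − T = (-1, 5, -3).
Π_1: n·r = n·U gives -2x + 2y = -10.
Substitute r = (5, -18, 7) + t(-1, 5, -3) into the plane: -46 + 12t = -10, so t = 3.
Intersection: (5, -18, 7) + 3·(-1, 5, -3) = (2, -3, -2).

(2, -3, -2)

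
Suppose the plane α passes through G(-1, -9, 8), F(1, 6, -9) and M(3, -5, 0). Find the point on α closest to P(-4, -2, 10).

(-6, -4, 8)

GF = (2, 15, -17), GM = (4, 4, -8); a normal to α is GF × GM = (-52, -52, -52).
Using G: α has equation -52x - 52y - 52z = 104.
Foot = P − λn with λ = (n·P − d)/|n|² = (-208 − 104)/8112 = -1/26.
Foot = (-4, -2, 10) − (-1/26)·(-52, -52, -52) = (-6, -4, 8).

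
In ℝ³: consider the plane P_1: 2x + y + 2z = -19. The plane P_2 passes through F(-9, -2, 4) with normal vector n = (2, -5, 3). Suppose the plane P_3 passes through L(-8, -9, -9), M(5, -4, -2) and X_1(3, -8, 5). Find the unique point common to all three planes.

P_2: n·r = n·F gives 2x - 5y + 3z = 4.
LM = (13, 5, 7), LX_1 = (11, 1, 14); a normal to P_3 is LM × LX_1 = (63, -105, -42).
Using L: P_3 has equation 63x - 105y - 42z = 819.
Solving the 3×3 linear system 2x + y + 2z = -19, 2x - 5y + 3z = 4, 63x - 105y - 42z = 819 (e.g. by elimination or Cramer's rule, determinant = 1533) gives (0, -5, -7).

(0, -5, -7)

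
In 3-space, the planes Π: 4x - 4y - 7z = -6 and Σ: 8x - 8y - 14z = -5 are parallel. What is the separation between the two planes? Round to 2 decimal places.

0.39

Rescale Σ by 1/2: 4x - 4y - 7z = -5/2. Then distance = |-6 − (-5/2)| / √81 ≈ 0.39.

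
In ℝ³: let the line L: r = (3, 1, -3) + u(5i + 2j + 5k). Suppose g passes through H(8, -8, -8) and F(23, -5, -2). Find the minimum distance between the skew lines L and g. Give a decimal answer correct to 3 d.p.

A direction vector for g is F − H = (15, 3, 6).
Common perpendicular direction n = (5, 2, 5) × (15, 3, 6) = (-3, 45, -15).
With w = (8, -8, -8) − (3, 1, -3) = (5, -9, -5), w · n = -345.
Distance = |w · n| / |n| = |-345| / √2259 ≈ 7.259.

7.259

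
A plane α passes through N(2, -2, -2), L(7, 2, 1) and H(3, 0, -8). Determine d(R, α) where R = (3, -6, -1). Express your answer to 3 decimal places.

3.467

NL = (5, 4, 3), NH = (1, 2, -6); a normal to α is NL × NH = (-30, 33, 6).
Using N: α has equation -30x + 33y + 6z = -138.
n·R − d = (-30)·(3) + (33)·(-6) + (6)·(-1) − (-138) = -156; |n| = √2025.
Distance = |-156| / √2025 = 156/√2025 ≈ 3.467.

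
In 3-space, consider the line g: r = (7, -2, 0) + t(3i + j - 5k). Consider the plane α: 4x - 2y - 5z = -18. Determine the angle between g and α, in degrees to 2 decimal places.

sin θ = |n·v| / (|n||v|) = |35| / (√45 · √35) = 0.88192.
θ ≈ 61.87°.

61.87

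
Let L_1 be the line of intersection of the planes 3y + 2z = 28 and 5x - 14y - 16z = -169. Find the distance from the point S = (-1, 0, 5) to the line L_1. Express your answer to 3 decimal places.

5.571

Direction of L_1: (0, 3, 2) × (5, -14, -16) = (-20, 10, -15).
A point on L_1: solving the two plane equations with x = 3 gives (3, 4, 8).
Taking (3, 4, 8) on L_1 with direction v = (-20, 10, -15): w = S − (3, 4, 8) = (-4, -4, -3), and w × v = (90, 0, -120).
Distance = |w × v| / |v| = √22500 / √725 ≈ 5.571.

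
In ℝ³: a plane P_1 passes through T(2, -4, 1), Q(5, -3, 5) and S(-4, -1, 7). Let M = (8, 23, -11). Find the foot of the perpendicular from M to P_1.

TQ = (3, 1, 4), TS = (-6, 3, 6); a normal to P_1 is TQ × TS = (-6, -42, 15).
Using T: P_1 has equation -6x - 42y + 15z = 171.
Foot = M − λn with λ = (n·M − d)/|n|² = (-1179 − 171)/2025 = -2/3.
Foot = (8, 23, -11) − (-2/3)·(-6, -42, 15) = (4, -5, -1).

(4, -5, -1)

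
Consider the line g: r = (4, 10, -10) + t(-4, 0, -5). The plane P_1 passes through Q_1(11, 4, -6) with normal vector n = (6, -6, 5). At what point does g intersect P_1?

(12, 10, 0)

P_1: n·r = n·Q_1 gives 6x - 6y + 5z = 12.
Substitute r = (4, 10, -10) + t(-4, 0, -5) into the plane: -86 + (-49)t = 12, so t = -2.
Intersection: (4, 10, -10) + (-2)·(-4, 0, -5) = (12, 10, 0).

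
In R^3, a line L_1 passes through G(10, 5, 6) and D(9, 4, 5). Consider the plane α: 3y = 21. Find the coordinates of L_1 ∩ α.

(12, 7, 8)

A direction vector for L_1 is D − G = (-1, -1, -1).
Substitute r = (10, 5, 6) + t(-1, -1, -1) into the plane: 15 + (-3)t = 21, so t = -2.
Intersection: (10, 5, 6) + (-2)·(-1, -1, -1) = (12, 7, 8).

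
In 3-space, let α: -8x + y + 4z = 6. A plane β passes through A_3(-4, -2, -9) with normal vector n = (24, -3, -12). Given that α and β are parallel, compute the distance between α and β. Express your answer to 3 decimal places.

1.333

β: n·r = n·A_3 gives 24x - 3y - 12z = 18.
Rescale β by 1/(-3): -8x + y + 4z = -6. Then distance = |6 − (-6)| / √81 ≈ 1.333.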